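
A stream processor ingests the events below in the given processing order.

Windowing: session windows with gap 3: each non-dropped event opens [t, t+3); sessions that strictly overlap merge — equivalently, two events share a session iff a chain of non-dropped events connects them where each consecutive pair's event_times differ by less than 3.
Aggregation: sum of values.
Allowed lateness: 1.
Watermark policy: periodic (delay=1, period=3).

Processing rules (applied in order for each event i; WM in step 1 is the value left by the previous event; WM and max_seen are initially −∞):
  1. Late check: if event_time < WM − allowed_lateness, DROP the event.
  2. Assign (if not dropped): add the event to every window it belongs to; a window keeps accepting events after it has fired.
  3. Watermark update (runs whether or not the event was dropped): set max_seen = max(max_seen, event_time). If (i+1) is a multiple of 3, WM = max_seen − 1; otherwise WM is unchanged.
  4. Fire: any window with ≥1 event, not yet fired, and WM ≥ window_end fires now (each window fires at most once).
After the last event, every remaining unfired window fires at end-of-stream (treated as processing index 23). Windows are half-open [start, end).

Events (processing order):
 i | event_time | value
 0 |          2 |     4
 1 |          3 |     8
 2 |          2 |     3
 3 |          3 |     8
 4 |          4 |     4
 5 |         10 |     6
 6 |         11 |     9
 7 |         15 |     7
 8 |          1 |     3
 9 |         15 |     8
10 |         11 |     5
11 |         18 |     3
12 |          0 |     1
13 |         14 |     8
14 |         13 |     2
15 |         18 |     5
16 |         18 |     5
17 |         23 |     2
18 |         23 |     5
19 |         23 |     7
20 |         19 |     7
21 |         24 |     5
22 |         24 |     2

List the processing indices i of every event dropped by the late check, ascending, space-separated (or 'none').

i=0 t=2 v=4: → [2,5); WM=−∞
i=1 t=3 v=8: → [2,6); WM=−∞
i=2 t=2 v=3: → [2,6); WM=2
i=3 t=3 v=8: → [2,6); WM=2
i=4 t=4 v=4: → [2,7); WM=2
i=5 t=10 v=6: → [10,13); WM=9
i=6 t=11 v=9: → [10,14); WM=9
i=7 t=15 v=7: → [15,18); WM=9
i=8 t=1 v=3: DROP (t<9-1); WM=14
i=9 t=15 v=8: → [15,18); WM=14
i=10 t=11 v=5: DROP (t<14-1); WM=14
i=11 t=18 v=3: → [18,21); WM=17
i=12 t=0 v=1: DROP (t<17-1); WM=17
i=13 t=14 v=8: DROP (t<17-1); WM=17
i=14 t=13 v=2: DROP (t<17-1); WM=17
i=15 t=18 v=5: → [18,21); WM=17
i=16 t=18 v=5: → [18,21); WM=17
i=17 t=23 v=2: → [23,26); WM=22
i=18 t=23 v=5: → [23,26); WM=22
i=19 t=23 v=7: → [23,26); WM=22
i=20 t=19 v=7: DROP (t<22-1); WM=22
i=21 t=24 v=5: → [23,27); WM=22
i=22 t=24 v=2: → [23,27); WM=22

8 10 12 13 14 20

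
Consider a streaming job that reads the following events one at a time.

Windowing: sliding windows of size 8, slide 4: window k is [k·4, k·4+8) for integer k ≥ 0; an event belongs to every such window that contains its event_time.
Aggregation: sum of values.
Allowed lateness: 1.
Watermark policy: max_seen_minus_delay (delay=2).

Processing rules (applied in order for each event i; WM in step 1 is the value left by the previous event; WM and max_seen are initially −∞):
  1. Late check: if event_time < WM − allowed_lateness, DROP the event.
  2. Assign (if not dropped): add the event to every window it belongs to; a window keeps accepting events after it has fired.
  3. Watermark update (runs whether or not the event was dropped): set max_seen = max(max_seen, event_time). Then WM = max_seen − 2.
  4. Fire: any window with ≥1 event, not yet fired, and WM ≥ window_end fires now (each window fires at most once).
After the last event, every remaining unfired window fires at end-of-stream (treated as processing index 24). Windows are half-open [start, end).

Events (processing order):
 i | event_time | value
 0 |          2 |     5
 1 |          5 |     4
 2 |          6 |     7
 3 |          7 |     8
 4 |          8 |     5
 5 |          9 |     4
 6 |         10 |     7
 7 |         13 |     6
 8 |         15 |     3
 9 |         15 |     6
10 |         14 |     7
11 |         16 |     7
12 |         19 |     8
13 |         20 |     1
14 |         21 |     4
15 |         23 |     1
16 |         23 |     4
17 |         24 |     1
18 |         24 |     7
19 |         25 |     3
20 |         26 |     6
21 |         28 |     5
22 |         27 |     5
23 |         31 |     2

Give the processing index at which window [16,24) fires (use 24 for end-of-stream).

20

i=0 t=2 v=5: → [0,8); WM=0
i=1 t=5 v=4: → [4,12),[0,8); WM=3
i=2 t=6 v=7: → [4,12),[0,8); WM=4
i=3 t=7 v=8: → [4,12),[0,8); WM=5
i=4 t=8 v=5: → [8,16),[4,12); WM=6
i=5 t=9 v=4: → [8,16),[4,12); WM=7
i=6 t=10 v=7: → [8,16),[4,12); WM=8; [0,8) fires=24
i=7 t=13 v=6: → [12,20),[8,16); WM=11
i=8 t=15 v=3: → [12,20),[8,16); WM=13; [4,12) fires=35
i=9 t=15 v=6: → [12,20),[8,16); WM=13
i=10 t=14 v=7: → [12,20),[8,16); WM=13
i=11 t=16 v=7: → [16,24),[12,20); WM=14
i=12 t=19 v=8: → [16,24),[12,20); WM=17; [8,16) fires=38
i=13 t=20 v=1: → [20,28),[16,24); WM=18
i=14 t=21 v=4: → [20,28),[16,24); WM=19
i=15 t=23 v=1: → [20,28),[16,24); WM=21; [12,20) fires=37
i=16 t=23 v=4: → [20,28),[16,24); WM=21
i=17 t=24 v=1: → [24,32),[20,28); WM=22
i=18 t=24 v=7: → [24,32),[20,28); WM=22
i=19 t=25 v=3: → [24,32),[20,28); WM=23
i=20 t=26 v=6: → [24,32),[20,28); WM=24; [16,24) fires=25
i=21 t=28 v=5: → [28,36),[24,32); WM=26
i=22 t=27 v=5: → [24,32),[20,28); WM=26
i=23 t=31 v=2: → [28,36),[24,32); WM=29; [20,28) fires=32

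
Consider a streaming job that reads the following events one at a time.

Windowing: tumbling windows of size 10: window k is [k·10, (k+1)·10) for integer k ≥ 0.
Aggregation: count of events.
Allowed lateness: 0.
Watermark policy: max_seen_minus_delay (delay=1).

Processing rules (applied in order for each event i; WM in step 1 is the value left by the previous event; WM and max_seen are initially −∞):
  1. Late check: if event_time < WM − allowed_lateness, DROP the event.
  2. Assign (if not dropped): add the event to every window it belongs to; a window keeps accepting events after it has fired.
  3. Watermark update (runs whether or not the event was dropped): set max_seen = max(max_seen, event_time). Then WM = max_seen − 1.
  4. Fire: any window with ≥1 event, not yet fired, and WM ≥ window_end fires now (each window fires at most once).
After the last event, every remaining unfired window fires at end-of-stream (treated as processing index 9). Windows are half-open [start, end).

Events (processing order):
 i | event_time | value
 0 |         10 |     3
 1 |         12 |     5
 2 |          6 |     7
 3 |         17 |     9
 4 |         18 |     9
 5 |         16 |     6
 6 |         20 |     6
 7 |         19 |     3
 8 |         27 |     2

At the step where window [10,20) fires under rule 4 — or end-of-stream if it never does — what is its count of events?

i=0 t=10 v=3: → [10,20); WM=9
i=1 t=12 v=5: → [10,20); WM=11
i=2 t=6 v=7: DROP (t<11-0); WM=11
i=3 t=17 v=9: → [10,20); WM=16
i=4 t=18 v=9: → [10,20); WM=17
i=5 t=16 v=6: DROP (t<17-0); WM=17
i=6 t=20 v=6: → [20,30); WM=19
i=7 t=19 v=3: → [10,20); WM=19
i=8 t=27 v=2: → [20,30); WM=26; [10,20) fires=5

5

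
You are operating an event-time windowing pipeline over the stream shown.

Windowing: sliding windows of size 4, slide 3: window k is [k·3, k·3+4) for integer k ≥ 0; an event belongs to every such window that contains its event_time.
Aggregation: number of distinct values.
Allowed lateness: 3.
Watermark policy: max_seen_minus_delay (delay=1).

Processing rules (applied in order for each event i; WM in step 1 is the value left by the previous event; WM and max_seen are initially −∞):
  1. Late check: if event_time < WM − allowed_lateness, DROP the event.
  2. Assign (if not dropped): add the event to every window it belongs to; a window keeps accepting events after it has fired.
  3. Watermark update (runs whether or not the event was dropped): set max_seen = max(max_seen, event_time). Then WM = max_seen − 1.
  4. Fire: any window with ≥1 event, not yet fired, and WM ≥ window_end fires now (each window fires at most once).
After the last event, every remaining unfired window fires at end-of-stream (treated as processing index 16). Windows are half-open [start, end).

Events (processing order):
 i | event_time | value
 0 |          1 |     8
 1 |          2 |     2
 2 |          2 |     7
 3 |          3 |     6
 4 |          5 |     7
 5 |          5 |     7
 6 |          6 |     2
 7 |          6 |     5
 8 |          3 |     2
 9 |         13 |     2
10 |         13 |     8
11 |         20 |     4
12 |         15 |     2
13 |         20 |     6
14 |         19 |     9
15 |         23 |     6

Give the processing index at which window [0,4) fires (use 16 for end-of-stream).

4

i=0 t=1 v=8: → [0,4); WM=0
i=1 t=2 v=2: → [0,4); WM=1
i=2 t=2 v=7: → [0,4); WM=1
i=3 t=3 v=6: → [3,7),[0,4); WM=2
i=4 t=5 v=7: → [3,7); WM=4; [0,4) fires=4
i=5 t=5 v=7: → [3,7); WM=4
i=6 t=6 v=2: → [6,10),[3,7); WM=5
i=7 t=6 v=5: → [6,10),[3,7); WM=5
i=8 t=3 v=2: → [3,7),[0,4); WM=5
i=9 t=13 v=2: → [12,16); WM=12; [3,7) fires=4 [6,10) fires=2
i=10 t=13 v=8: → [12,16); WM=12
i=11 t=20 v=4: → [18,22); WM=19; [12,16) fires=2
i=12 t=15 v=2: DROP (t<19-3); WM=19
i=13 t=20 v=6: → [18,22); WM=19
i=14 t=19 v=9: → [18,22); WM=19
i=15 t=23 v=6: → [21,25); WM=22; [18,22) fires=3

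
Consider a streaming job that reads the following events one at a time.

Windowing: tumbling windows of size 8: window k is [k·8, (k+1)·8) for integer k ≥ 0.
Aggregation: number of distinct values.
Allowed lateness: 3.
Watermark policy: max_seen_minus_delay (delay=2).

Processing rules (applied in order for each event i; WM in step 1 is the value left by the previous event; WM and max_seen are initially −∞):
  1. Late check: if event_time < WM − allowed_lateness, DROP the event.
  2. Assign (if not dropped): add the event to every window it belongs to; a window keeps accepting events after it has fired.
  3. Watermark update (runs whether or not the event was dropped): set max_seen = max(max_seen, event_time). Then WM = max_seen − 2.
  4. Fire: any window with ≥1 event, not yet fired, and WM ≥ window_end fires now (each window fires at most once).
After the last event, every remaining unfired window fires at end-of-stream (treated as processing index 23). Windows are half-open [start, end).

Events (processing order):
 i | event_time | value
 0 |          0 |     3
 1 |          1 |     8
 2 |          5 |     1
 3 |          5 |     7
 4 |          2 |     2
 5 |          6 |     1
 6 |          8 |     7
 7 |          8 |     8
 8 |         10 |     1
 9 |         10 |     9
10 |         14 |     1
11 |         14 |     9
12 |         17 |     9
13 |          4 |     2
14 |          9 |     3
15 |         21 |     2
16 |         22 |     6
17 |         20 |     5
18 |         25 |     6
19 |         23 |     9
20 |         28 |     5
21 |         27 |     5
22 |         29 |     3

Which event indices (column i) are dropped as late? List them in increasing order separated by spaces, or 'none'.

13 14

i=0 t=0 v=3: → [0,8); WM=-2
i=1 t=1 v=8: → [0,8); WM=-1
i=2 t=5 v=1: → [0,8); WM=3
i=3 t=5 v=7: → [0,8); WM=3
i=4 t=2 v=2: → [0,8); WM=3
i=5 t=6 v=1: → [0,8); WM=4
i=6 t=8 v=7: → [8,16); WM=6
i=7 t=8 v=8: → [8,16); WM=6
i=8 t=10 v=1: → [8,16); WM=8; [0,8) fires=5
i=9 t=10 v=9: → [8,16); WM=8
i=10 t=14 v=1: → [8,16); WM=12
i=11 t=14 v=9: → [8,16); WM=12
i=12 t=17 v=9: → [16,24); WM=15
i=13 t=4 v=2: DROP (t<15-3); WM=15
i=14 t=9 v=3: DROP (t<15-3); WM=15
i=15 t=21 v=2: → [16,24); WM=19; [8,16) fires=4
i=16 t=22 v=6: → [16,24); WM=20
i=17 t=20 v=5: → [16,24); WM=20
i=18 t=25 v=6: → [24,32); WM=23
i=19 t=23 v=9: → [16,24); WM=23
i=20 t=28 v=5: → [24,32); WM=26; [16,24) fires=4
i=21 t=27 v=5: → [24,32); WM=26
i=22 t=29 v=3: → [24,32); WM=27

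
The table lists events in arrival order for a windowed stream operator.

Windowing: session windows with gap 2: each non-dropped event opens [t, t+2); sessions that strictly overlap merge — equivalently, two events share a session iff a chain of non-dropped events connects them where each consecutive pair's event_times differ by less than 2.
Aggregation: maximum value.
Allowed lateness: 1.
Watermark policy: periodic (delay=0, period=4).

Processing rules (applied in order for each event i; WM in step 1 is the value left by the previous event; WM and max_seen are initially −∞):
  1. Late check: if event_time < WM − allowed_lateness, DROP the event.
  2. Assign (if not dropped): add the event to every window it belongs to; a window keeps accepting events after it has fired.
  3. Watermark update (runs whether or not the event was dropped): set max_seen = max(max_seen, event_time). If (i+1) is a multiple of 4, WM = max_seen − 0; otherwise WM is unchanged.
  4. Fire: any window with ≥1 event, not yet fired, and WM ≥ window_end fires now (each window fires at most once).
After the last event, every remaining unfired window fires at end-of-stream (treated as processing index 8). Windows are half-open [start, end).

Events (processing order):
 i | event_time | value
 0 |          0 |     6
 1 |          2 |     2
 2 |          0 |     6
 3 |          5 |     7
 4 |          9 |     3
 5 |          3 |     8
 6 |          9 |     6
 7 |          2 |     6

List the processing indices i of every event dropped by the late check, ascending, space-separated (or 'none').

i=0 t=0 v=6: → [0,2); WM=−∞
i=1 t=2 v=2: → [2,4); WM=−∞
i=2 t=0 v=6: → [0,2); WM=−∞
i=3 t=5 v=7: → [5,7); WM=5
i=4 t=9 v=3: → [9,11); WM=5
i=5 t=3 v=8: DROP (t<5-1); WM=5
i=6 t=9 v=6: → [9,11); WM=5
i=7 t=2 v=6: DROP (t<5-1); WM=9

5 7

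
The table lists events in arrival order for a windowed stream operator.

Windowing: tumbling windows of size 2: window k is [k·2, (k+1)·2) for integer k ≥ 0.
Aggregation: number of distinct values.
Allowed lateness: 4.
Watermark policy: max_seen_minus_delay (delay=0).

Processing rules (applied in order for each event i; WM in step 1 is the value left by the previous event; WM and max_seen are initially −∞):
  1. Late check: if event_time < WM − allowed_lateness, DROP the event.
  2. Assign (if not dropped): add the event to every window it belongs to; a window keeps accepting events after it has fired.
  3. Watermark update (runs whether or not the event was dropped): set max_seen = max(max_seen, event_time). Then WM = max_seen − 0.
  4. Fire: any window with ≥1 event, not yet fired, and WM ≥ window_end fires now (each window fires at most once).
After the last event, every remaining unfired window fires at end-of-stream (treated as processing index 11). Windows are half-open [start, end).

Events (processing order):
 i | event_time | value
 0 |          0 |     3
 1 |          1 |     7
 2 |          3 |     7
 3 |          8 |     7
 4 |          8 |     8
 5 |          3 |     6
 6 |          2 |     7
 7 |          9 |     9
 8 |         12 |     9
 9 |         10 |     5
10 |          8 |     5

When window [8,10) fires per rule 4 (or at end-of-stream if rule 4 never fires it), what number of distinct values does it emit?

3

i=0 t=0 v=3: → [0,2); WM=0
i=1 t=1 v=7: → [0,2); WM=1
i=2 t=3 v=7: → [2,4); WM=3; [0,2) fires=2
i=3 t=8 v=7: → [8,10); WM=8; [2,4) fires=1
i=4 t=8 v=8: → [8,10); WM=8
i=5 t=3 v=6: DROP (t<8-4); WM=8
i=6 t=2 v=7: DROP (t<8-4); WM=8
i=7 t=9 v=9: → [8,10); WM=9
i=8 t=12 v=9: → [12,14); WM=12; [8,10) fires=3
i=9 t=10 v=5: → [10,12); WM=12; [10,12) fires=1
i=10 t=8 v=5: → [8,10); WM=12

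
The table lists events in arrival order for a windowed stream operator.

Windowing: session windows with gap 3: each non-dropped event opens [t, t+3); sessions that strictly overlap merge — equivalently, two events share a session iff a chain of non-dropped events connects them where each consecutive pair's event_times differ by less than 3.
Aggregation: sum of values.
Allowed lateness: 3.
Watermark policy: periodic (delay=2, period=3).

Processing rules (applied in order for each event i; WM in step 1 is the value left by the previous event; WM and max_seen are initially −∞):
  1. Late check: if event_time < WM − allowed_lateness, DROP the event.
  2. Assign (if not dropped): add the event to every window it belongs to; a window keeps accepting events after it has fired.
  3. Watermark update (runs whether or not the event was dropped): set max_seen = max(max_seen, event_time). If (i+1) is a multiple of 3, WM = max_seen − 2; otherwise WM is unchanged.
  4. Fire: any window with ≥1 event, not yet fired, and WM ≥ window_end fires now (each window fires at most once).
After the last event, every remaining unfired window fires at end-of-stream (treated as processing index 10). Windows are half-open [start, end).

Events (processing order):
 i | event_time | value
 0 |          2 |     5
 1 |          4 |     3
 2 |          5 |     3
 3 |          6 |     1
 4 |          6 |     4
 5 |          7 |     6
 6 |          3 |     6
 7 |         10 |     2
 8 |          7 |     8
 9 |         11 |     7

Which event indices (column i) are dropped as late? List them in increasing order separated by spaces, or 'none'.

none

i=0 t=2 v=5: → [2,5); WM=−∞
i=1 t=4 v=3: → [2,7); WM=−∞
i=2 t=5 v=3: → [2,8); WM=3
i=3 t=6 v=1: → [2,9); WM=3
i=4 t=6 v=4: → [2,9); WM=3
i=5 t=7 v=6: → [2,10); WM=5
i=6 t=3 v=6: → [2,10); WM=5
i=7 t=10 v=2: → [10,13); WM=5
i=8 t=7 v=8: → [2,10); WM=8
i=9 t=11 v=7: → [10,14); WM=8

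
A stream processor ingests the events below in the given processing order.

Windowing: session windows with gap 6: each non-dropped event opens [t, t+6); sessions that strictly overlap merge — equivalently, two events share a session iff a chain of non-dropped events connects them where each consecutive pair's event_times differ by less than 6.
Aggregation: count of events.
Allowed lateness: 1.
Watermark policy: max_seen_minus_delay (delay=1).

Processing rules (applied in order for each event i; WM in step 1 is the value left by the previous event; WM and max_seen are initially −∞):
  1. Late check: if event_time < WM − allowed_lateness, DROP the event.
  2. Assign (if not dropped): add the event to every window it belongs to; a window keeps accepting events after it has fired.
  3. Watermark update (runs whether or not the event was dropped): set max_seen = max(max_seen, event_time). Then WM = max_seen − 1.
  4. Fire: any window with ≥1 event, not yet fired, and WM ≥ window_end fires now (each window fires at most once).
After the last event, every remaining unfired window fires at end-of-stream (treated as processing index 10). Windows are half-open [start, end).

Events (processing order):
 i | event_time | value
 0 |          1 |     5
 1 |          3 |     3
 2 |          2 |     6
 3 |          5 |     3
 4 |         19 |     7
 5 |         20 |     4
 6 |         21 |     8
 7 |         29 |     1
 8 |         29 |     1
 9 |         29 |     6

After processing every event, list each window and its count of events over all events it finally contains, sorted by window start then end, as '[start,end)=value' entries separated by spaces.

i=0 t=1 v=5: → [1,7); WM=0
i=1 t=3 v=3: → [1,9); WM=2
i=2 t=2 v=6: → [1,9); WM=2
i=3 t=5 v=3: → [1,11); WM=4
i=4 t=19 v=7: → [19,25); WM=18
i=5 t=20 v=4: → [19,26); WM=19
i=6 t=21 v=8: → [19,27); WM=20
i=7 t=29 v=1: → [29,35); WM=28
i=8 t=29 v=1: → [29,35); WM=28
i=9 t=29 v=6: → [29,35); WM=28

[1,11)=4 [19,27)=3 [29,35)=3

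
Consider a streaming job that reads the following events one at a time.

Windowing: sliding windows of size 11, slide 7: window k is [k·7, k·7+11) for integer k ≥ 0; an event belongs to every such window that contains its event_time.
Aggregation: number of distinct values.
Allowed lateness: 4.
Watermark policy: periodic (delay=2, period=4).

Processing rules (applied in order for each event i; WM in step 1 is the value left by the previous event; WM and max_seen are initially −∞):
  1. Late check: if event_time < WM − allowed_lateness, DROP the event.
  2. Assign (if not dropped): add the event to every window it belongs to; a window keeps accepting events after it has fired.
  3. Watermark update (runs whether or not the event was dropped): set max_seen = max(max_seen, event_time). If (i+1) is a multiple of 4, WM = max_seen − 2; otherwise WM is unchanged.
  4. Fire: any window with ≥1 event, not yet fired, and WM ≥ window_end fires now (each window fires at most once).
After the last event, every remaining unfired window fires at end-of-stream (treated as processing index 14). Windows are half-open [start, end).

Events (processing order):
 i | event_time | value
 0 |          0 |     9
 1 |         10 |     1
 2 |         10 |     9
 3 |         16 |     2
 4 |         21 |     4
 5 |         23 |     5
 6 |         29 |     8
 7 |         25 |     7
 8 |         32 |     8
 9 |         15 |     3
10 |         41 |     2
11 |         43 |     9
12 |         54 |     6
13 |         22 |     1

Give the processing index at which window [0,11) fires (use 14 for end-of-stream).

i=0 t=0 v=9: → [0,11); WM=−∞
i=1 t=10 v=1: → [7,18),[0,11); WM=−∞
i=2 t=10 v=9: → [7,18),[0,11); WM=−∞
i=3 t=16 v=2: → [14,25),[7,18); WM=14; [0,11) fires=2
i=4 t=21 v=4: → [21,32),[14,25); WM=14
i=5 t=23 v=5: → [21,32),[14,25); WM=14
i=6 t=29 v=8: → [28,39),[21,32); WM=14
i=7 t=25 v=7: → [21,32); WM=27; [7,18) fires=3 [14,25) fires=3
i=8 t=32 v=8: → [28,39); WM=27
i=9 t=15 v=3: DROP (t<27-4); WM=27
i=10 t=41 v=2: → [35,46); WM=27
i=11 t=43 v=9: → [42,53),[35,46); WM=41; [21,32) fires=4 [28,39) fires=1
i=12 t=54 v=6: → [49,60); WM=41
i=13 t=22 v=1: DROP (t<41-4); WM=41

3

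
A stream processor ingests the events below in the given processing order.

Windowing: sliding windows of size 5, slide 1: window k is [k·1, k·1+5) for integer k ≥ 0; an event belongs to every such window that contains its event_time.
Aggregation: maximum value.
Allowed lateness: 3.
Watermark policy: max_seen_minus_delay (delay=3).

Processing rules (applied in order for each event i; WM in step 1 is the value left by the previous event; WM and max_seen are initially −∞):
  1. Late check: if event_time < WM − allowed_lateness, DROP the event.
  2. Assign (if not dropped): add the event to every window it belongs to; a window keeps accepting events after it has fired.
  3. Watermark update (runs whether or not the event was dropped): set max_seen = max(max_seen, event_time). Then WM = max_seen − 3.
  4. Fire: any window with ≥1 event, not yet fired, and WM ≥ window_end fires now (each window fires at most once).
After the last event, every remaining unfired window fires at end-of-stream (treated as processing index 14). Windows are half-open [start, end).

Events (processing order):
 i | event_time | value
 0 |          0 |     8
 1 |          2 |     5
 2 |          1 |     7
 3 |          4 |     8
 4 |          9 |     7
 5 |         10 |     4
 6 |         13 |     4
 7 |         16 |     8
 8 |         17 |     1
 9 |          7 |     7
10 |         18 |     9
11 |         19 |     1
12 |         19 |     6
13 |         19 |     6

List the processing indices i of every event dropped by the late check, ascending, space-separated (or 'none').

i=0 t=0 v=8: → [0,5); WM=-3
i=1 t=2 v=5: → [2,7),[1,6),[0,5); WM=-1
i=2 t=1 v=7: → [1,6),[0,5); WM=-1
i=3 t=4 v=8: → [4,9),[3,8),[2,7),[1,6),[0,5); WM=1
i=4 t=9 v=7: → [9,14),[8,13),[7,12),[6,11),[5,10); WM=6; [0,5) fires=8 [1,6) fires=8
i=5 t=10 v=4: → [10,15),[9,14),[8,13),[7,12),[6,11); WM=7; [2,7) fires=8
i=6 t=13 v=4: → [13,18),[12,17),[11,16),[10,15),[9,14); WM=10; [3,8) fires=8 [4,9) fires=8 [5,10) fires=7
i=7 t=16 v=8: → [16,21),[15,20),[14,19),[13,18),[12,17); WM=13; [6,11) fires=7 [7,12) fires=7 [8,13) fires=7
i=8 t=17 v=1: → [17,22),[16,21),[15,20),[14,19),[13,18); WM=14; [9,14) fires=7
i=9 t=7 v=7: DROP (t<14-3); WM=14
i=10 t=18 v=9: → [18,23),[17,22),[16,21),[15,20),[14,19); WM=15; [10,15) fires=4
i=11 t=19 v=1: → [19,24),[18,23),[17,22),[16,21),[15,20); WM=16; [11,16) fires=4
i=12 t=19 v=6: → [19,24),[18,23),[17,22),[16,21),[15,20); WM=16
i=13 t=19 v=6: → [19,24),[18,23),[17,22),[16,21),[15,20); WM=16

9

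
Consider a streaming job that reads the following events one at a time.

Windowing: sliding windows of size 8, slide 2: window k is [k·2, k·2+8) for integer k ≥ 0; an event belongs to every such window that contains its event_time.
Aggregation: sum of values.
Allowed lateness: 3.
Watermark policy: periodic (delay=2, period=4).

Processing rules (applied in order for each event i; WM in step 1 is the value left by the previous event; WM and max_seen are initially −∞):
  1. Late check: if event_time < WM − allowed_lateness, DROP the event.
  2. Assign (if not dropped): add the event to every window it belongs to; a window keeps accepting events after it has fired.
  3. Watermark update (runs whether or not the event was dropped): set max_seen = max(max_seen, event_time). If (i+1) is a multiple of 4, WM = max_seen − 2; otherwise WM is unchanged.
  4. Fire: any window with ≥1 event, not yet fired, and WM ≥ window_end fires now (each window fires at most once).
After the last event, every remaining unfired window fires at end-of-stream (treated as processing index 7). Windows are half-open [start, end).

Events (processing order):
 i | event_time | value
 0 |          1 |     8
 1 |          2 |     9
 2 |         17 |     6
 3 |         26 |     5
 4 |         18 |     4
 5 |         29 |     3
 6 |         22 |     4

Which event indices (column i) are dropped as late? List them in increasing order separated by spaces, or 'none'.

i=0 t=1 v=8: → [0,8); WM=−∞
i=1 t=2 v=9: → [2,10),[0,8); WM=−∞
i=2 t=17 v=6: → [16,24),[14,22),[12,20),[10,18); WM=−∞
i=3 t=26 v=5: → [26,34),[24,32),[22,30),[20,28); WM=24; [0,8) fires=17 [2,10) fires=9 [10,18) fires=6 [12,20) fires=6 [14,22) fires=6 [16,24) fires=6
i=4 t=18 v=4: DROP (t<24-3); WM=24
i=5 t=29 v=3: → [28,36),[26,34),[24,32),[22,30); WM=24
i=6 t=22 v=4: → [22,30),[20,28),[18,26),[16,24); WM=24

4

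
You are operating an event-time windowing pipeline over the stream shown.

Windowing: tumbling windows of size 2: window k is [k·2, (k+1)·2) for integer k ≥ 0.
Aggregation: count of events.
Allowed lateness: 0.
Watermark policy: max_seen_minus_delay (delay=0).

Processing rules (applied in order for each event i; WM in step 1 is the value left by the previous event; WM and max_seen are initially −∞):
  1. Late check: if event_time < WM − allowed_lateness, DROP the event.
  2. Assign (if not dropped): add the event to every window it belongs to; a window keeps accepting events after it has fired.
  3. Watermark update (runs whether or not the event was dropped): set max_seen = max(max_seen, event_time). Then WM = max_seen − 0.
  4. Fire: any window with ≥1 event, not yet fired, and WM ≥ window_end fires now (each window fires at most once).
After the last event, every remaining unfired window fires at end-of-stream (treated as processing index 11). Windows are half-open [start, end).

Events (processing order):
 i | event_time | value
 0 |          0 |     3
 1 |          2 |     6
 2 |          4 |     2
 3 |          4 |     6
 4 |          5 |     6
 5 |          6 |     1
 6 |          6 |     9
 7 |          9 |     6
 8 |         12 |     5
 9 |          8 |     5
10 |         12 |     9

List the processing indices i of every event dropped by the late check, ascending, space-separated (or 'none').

i=0 t=0 v=3: → [0,2); WM=0
i=1 t=2 v=6: → [2,4); WM=2; [0,2) fires=1
i=2 t=4 v=2: → [4,6); WM=4; [2,4) fires=1
i=3 t=4 v=6: → [4,6); WM=4
i=4 t=5 v=6: → [4,6); WM=5
i=5 t=6 v=1: → [6,8); WM=6; [4,6) fires=3
i=6 t=6 v=9: → [6,8); WM=6
i=7 t=9 v=6: → [8,10); WM=9; [6,8) fires=2
i=8 t=12 v=5: → [12,14); WM=12; [8,10) fires=1
i=9 t=8 v=5: DROP (t<12-0); WM=12
i=10 t=12 v=9: → [12,14); WM=12

9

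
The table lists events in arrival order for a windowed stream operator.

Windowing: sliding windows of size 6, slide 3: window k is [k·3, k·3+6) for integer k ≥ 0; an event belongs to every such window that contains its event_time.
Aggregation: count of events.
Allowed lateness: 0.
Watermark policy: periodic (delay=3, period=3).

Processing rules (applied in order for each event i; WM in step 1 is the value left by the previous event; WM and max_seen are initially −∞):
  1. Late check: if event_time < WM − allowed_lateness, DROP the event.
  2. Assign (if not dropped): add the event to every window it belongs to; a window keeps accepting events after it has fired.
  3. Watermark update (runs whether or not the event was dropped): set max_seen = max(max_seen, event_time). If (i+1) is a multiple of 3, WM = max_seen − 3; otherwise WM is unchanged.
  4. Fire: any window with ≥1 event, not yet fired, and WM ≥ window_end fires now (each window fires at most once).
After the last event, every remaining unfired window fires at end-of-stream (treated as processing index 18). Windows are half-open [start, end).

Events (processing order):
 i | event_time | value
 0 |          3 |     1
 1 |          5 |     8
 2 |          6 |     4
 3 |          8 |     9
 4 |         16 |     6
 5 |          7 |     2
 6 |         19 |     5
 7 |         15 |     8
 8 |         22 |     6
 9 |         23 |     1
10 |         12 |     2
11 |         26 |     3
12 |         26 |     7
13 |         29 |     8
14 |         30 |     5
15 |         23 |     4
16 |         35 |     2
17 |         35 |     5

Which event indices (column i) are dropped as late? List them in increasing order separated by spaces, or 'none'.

10 15

i=0 t=3 v=1: → [3,9),[0,6); WM=−∞
i=1 t=5 v=8: → [3,9),[0,6); WM=−∞
i=2 t=6 v=4: → [6,12),[3,9); WM=3
i=3 t=8 v=9: → [6,12),[3,9); WM=3
i=4 t=16 v=6: → [15,21),[12,18); WM=3
i=5 t=7 v=2: → [6,12),[3,9); WM=13; [0,6) fires=2 [3,9) fires=5 [6,12) fires=3
i=6 t=19 v=5: → [18,24),[15,21); WM=13
i=7 t=15 v=8: → [15,21),[12,18); WM=13
i=8 t=22 v=6: → [21,27),[18,24); WM=19; [12,18) fires=2
i=9 t=23 v=1: → [21,27),[18,24); WM=19
i=10 t=12 v=2: DROP (t<19-0); WM=19
i=11 t=26 v=3: → [24,30),[21,27); WM=23; [15,21) fires=3
i=12 t=26 v=7: → [24,30),[21,27); WM=23
i=13 t=29 v=8: → [27,33),[24,30); WM=23
i=14 t=30 v=5: → [30,36),[27,33); WM=27; [18,24) fires=3 [21,27) fires=4
i=15 t=23 v=4: DROP (t<27-0); WM=27
i=16 t=35 v=2: → [33,39),[30,36); WM=27
i=17 t=35 v=5: → [33,39),[30,36); WM=32; [24,30) fires=3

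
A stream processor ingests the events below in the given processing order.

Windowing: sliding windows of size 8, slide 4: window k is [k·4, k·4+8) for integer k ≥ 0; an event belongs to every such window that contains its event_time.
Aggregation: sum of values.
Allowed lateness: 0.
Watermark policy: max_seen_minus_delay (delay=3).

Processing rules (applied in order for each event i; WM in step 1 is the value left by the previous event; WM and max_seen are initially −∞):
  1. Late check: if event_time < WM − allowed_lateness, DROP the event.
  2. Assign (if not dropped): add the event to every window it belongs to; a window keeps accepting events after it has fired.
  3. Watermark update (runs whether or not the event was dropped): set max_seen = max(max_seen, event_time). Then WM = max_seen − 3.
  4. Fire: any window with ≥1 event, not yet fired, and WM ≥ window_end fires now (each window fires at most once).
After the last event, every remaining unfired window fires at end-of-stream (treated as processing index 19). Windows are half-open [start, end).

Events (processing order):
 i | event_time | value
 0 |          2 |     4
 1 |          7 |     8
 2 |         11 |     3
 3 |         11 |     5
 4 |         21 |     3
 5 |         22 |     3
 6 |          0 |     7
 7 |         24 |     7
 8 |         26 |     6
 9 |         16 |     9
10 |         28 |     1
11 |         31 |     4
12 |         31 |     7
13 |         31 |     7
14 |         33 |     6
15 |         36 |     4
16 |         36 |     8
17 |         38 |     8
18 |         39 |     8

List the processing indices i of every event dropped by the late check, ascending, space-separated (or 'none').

6 9

i=0 t=2 v=4: → [0,8); WM=-1
i=1 t=7 v=8: → [4,12),[0,8); WM=4
i=2 t=11 v=3: → [8,16),[4,12); WM=8; [0,8) fires=12
i=3 t=11 v=5: → [8,16),[4,12); WM=8
i=4 t=21 v=3: → [20,28),[16,24); WM=18; [4,12) fires=16 [8,16) fires=8
i=5 t=22 v=3: → [20,28),[16,24); WM=19
i=6 t=0 v=7: DROP (t<19-0); WM=19
i=7 t=24 v=7: → [24,32),[20,28); WM=21
i=8 t=26 v=6: → [24,32),[20,28); WM=23
i=9 t=16 v=9: DROP (t<23-0); WM=23
i=10 t=28 v=1: → [28,36),[24,32); WM=25; [16,24) fires=6
i=11 t=31 v=4: → [28,36),[24,32); WM=28; [20,28) fires=19
i=12 t=31 v=7: → [28,36),[24,32); WM=28
i=13 t=31 v=7: → [28,36),[24,32); WM=28
i=14 t=33 v=6: → [32,40),[28,36); WM=30
i=15 t=36 v=4: → [36,44),[32,40); WM=33; [24,32) fires=32
i=16 t=36 v=8: → [36,44),[32,40); WM=33
i=17 t=38 v=8: → [36,44),[32,40); WM=35
i=18 t=39 v=8: → [36,44),[32,40); WM=36; [28,36) fires=25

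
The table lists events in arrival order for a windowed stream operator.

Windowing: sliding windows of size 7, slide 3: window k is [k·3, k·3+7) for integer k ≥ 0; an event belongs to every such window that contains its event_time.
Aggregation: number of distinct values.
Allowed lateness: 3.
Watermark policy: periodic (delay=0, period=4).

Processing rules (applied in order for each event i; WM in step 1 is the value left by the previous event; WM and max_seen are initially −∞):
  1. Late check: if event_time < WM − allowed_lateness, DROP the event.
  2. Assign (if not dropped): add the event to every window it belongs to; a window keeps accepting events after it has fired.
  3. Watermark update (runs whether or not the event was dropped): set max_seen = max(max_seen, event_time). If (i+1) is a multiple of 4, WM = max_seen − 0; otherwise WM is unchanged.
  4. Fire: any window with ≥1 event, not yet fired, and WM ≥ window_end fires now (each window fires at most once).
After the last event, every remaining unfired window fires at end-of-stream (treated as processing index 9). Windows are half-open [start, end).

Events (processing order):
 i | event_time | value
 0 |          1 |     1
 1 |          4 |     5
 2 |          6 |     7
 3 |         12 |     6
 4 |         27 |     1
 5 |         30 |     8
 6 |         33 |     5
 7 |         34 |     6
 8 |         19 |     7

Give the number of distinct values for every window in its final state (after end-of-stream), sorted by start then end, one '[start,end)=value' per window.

i=0 t=1 v=1: → [0,7); WM=−∞
i=1 t=4 v=5: → [3,10),[0,7); WM=−∞
i=2 t=6 v=7: → [6,13),[3,10),[0,7); WM=−∞
i=3 t=12 v=6: → [12,19),[9,16),[6,13); WM=12; [0,7) fires=3 [3,10) fires=2
i=4 t=27 v=1: → [27,34),[24,31),[21,28); WM=12
i=5 t=30 v=8: → [30,37),[27,34),[24,31); WM=12
i=6 t=33 v=5: → [33,40),[30,37),[27,34); WM=12
i=7 t=34 v=6: → [33,40),[30,37); WM=34; [6,13) fires=2 [9,16) fires=1 [12,19) fires=1 [21,28) fires=1 [24,31) fires=2 [27,34) fires=3
i=8 t=19 v=7: DROP (t<34-3); WM=34

[0,7)=3 [3,10)=2 [6,13)=2 [9,16)=1 [12,19)=1 [21,28)=1 [24,31)=2 [27,34)=3 [30,37)=3 [33,40)=2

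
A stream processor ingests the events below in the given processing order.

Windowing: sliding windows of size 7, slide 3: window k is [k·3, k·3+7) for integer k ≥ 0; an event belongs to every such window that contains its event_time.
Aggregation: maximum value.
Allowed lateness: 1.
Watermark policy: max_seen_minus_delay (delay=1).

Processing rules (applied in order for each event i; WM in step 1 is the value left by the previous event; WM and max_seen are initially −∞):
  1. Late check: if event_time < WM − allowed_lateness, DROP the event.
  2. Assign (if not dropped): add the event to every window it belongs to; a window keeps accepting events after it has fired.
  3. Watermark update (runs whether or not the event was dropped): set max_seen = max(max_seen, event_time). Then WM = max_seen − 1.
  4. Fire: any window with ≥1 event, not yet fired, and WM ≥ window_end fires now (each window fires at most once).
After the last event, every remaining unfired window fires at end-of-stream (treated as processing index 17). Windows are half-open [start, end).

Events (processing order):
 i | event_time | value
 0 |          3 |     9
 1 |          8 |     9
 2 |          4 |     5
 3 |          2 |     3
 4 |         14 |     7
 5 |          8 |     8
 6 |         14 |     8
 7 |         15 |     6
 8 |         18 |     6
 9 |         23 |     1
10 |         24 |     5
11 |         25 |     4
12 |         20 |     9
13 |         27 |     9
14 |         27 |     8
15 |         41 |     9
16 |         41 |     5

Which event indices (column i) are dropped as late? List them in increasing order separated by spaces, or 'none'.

2 3 5 12

i=0 t=3 v=9: → [3,10),[0,7); WM=2
i=1 t=8 v=9: → [6,13),[3,10); WM=7; [0,7) fires=9
i=2 t=4 v=5: DROP (t<7-1); WM=7
i=3 t=2 v=3: DROP (t<7-1); WM=7
i=4 t=14 v=7: → [12,19),[9,16); WM=13; [3,10) fires=9 [6,13) fires=9
i=5 t=8 v=8: DROP (t<13-1); WM=13
i=6 t=14 v=8: → [12,19),[9,16); WM=13
i=7 t=15 v=6: → [15,22),[12,19),[9,16); WM=14
i=8 t=18 v=6: → [18,25),[15,22),[12,19); WM=17; [9,16) fires=8
i=9 t=23 v=1: → [21,28),[18,25); WM=22; [12,19) fires=8 [15,22) fires=6
i=10 t=24 v=5: → [24,31),[21,28),[18,25); WM=23
i=11 t=25 v=4: → [24,31),[21,28); WM=24
i=12 t=20 v=9: DROP (t<24-1); WM=24
i=13 t=27 v=9: → [27,34),[24,31),[21,28); WM=26; [18,25) fires=6
i=14 t=27 v=8: → [27,34),[24,31),[21,28); WM=26
i=15 t=41 v=9: → [39,46),[36,43); WM=40; [21,28) fires=9 [24,31) fires=9 [27,34) fires=9
i=16 t=41 v=5: → [39,46),[36,43); WM=40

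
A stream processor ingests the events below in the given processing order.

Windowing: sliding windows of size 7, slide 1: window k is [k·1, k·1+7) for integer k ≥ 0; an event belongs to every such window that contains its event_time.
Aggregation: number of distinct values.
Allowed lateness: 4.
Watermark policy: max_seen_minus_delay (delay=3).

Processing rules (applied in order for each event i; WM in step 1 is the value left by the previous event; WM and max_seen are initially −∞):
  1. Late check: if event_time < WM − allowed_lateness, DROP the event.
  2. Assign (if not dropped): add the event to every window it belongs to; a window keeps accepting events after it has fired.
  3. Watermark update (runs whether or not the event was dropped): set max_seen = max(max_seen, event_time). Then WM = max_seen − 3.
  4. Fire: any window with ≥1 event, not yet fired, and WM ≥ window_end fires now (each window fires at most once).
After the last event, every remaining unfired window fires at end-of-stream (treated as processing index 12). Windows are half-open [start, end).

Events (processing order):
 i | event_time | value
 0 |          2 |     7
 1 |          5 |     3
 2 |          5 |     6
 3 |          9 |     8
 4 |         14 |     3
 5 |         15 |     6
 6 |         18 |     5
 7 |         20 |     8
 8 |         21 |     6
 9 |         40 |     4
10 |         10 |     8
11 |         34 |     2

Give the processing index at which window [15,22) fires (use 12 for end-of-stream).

i=0 t=2 v=7: → [2,9),[1,8),[0,7); WM=-1
i=1 t=5 v=3: → [5,12),[4,11),[3,10),[2,9),[1,8),[0,7); WM=2
i=2 t=5 v=6: → [5,12),[4,11),[3,10),[2,9),[1,8),[0,7); WM=2
i=3 t=9 v=8: → [9,16),[8,15),[7,14),[6,13),[5,12),[4,11),[3,10); WM=6
i=4 t=14 v=3: → [14,21),[13,20),[12,19),[11,18),[10,17),[9,16),[8,15); WM=11; [0,7) fires=3 [1,8) fires=3 [2,9) fires=3 [3,10) fires=3 [4,11) fires=3
i=5 t=15 v=6: → [15,22),[14,21),[13,20),[12,19),[11,18),[10,17),[9,16); WM=12; [5,12) fires=3
i=6 t=18 v=5: → [18,25),[17,24),[16,23),[15,22),[14,21),[13,20),[12,19); WM=15; [6,13) fires=1 [7,14) fires=1 [8,15) fires=2
i=7 t=20 v=8: → [20,27),[19,26),[18,25),[17,24),[16,23),[15,22),[14,21); WM=17; [9,16) fires=3 [10,17) fires=2
i=8 t=21 v=6: → [21,28),[20,27),[19,26),[18,25),[17,24),[16,23),[15,22); WM=18; [11,18) fires=2
i=9 t=40 v=4: → [40,47),[39,46),[38,45),[37,44),[36,43),[35,42),[34,41); WM=37; [12,19) fires=3 [13,20) fires=3 [14,21) fires=4 [15,22) fires=3 [16,23) fires=3 [17,24) fires=3 [18,25) fires=3 [19,26) fires=2 [20,27) fires=2 [21,28) fires=1
i=10 t=10 v=8: DROP (t<37-4); WM=37
i=11 t=34 v=2: → [34,41),[33,40),[32,39),[31,38),[30,37),[29,36),[28,35); WM=37; [28,35) fires=1 [29,36) fires=1 [30,37) fires=1

9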